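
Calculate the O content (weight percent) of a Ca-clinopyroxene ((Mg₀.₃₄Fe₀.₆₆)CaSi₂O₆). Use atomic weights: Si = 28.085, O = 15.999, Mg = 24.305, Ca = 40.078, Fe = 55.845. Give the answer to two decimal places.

M((Mg₀.₃₄Fe₀.₆₆)CaSi₂O₆) = 237.363 g/mol.
O contributes 6 × 15.999 = 95.994 g per mole.
95.994/237.363 = 0.4044 → 40.44%.

40.44 weight percent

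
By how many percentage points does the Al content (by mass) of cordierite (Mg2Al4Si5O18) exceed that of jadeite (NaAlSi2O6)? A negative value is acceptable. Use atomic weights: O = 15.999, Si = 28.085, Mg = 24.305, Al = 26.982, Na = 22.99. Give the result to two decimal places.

Al in Mg2Al4Si5O18: molar mass 584.945 g/mol; 4×26.982 = 107.928 g → 18.45 wt%.
Al in NaAlSi2O6: molar mass 202.136 g/mol; 1×26.982 = 26.982 g → 13.35 wt%.
Difference = 18.45 − 13.35 = 5.10 percentage points.

5.10 percentage points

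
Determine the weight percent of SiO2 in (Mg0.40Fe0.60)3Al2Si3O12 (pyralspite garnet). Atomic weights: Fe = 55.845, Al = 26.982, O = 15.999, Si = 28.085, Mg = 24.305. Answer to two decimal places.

39.19 wt%

Molar mass of (Mg0.40Fe0.60)3Al2Si3O12 = 1.20×24.305 + 1.80×55.845 + 2×26.982 + 3×28.085 + 12×15.999 = 459.894 g/mol.
Each formula unit contains 3 Si, equivalent to 3/1 = 3.0000 mol SiO2.
M(SiO2) = 1×28.085 + 2×15.999 = 60.083 g/mol.
Mass of SiO2 per formula unit = 3.0000 × 60.083 = 180.249 g.
SiO2 wt% = 180.249 / 459.894 × 100 = 39.19%.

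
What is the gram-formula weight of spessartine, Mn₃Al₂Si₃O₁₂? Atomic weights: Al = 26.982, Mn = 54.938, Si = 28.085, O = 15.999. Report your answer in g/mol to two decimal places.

495.02 g/mol

The formula mass is the sum 3(54.938) + 2(26.982) + 3(28.085) + 12(15.999).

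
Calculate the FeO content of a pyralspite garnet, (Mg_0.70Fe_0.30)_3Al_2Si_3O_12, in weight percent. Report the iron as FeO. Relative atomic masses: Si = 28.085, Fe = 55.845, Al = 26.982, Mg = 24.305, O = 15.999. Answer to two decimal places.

Formula mass = 431.508 g/mol.
0.90 Fe → 0.9000 mol FeO per formula unit; M(FeO) = 71.844, so FeO mass = 64.660 g.
64.660/431.508 × 100 = 14.98 wt%.

14.98 wt%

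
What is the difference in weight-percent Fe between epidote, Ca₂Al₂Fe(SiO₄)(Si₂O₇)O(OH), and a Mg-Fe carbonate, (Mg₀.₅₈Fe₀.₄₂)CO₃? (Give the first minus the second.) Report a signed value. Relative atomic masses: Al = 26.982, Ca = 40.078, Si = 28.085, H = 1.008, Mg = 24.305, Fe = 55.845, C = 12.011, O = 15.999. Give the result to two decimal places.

-12.48 percentage points

Fe in Ca₂Al₂Fe(SiO₄)(Si₂O₇)O(OH): molar mass 483.215 g/mol; 1×55.845 = 55.845 g → 11.56 wt%.
Fe in (Mg₀.₅₈Fe₀.₄₂)CO₃: molar mass 97.560 g/mol; 0.42×55.845 = 23.455 g → 24.04 wt%.
Difference = 11.56 − 24.04 = -12.48 percentage points.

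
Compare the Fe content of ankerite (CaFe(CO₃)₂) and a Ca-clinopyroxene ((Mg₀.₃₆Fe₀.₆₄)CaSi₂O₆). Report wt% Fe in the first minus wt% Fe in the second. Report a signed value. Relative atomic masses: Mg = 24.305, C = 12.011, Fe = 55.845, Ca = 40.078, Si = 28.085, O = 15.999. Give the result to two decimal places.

Fe in CaFe(CO₃)₂: molar mass 215.939 g/mol; 1×55.845 = 55.845 g → 25.86 wt%.
Fe in (Mg₀.₃₆Fe₀.₆₄)CaSi₂O₆: molar mass 236.733 g/mol; 0.64×55.845 = 35.741 g → 15.10 wt%.
Difference = 25.86 − 15.10 = 10.76 percentage points.

10.76 percentage points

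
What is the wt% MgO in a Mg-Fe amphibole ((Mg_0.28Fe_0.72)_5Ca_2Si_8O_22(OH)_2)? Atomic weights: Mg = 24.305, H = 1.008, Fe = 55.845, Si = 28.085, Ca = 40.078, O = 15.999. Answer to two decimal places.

Formula mass = 925.897 g/mol.
1.40 Mg → 1.4000 mol MgO per formula unit; M(MgO) = 40.304, so MgO mass = 56.426 g.
56.426/925.897 × 100 = 6.09 wt%.

6.09 wt%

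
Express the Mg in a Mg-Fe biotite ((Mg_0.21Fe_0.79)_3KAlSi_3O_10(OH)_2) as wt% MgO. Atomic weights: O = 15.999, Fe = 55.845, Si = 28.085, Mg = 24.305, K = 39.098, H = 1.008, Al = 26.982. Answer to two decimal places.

5.16 wt%

M((Mg_0.21Fe_0.79)_3KAlSi_3O_10(OH)_2) = 492.004 g/mol; M(MgO) = 40.304 g/mol.
Moles MgO per formula unit = 0.63 Mg ÷ 1 = 0.6300.
MgO fraction = (0.6300 × 40.304) / 492.004 = 25.392/492.004 = 0.0516.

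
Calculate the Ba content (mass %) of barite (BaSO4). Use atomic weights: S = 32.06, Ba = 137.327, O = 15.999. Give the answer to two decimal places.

58.84 mass %

Formula mass = 1·137.327 + 1·32.06 + 4·15.999 = 233.383 g/mol, of which 137.327 g is Ba.
So Ba makes up 137.327/233.383 = 0.5884 of the mass, i.e. 58.84%.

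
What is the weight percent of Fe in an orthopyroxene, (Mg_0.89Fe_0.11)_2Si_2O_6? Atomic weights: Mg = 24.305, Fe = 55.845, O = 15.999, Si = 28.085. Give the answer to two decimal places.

Molar mass of (Mg_0.89Fe_0.11)_2Si_2O_6: 1.78·24.305 + 0.22·55.845 + 2·28.085 + 6·15.999 = 207.713 g/mol.
Mass of Fe per formula unit: 0.22 × 55.845 = 12.286 g.
Weight fraction Fe = 12.286 / 207.713 = 0.0591.

5.91 mass %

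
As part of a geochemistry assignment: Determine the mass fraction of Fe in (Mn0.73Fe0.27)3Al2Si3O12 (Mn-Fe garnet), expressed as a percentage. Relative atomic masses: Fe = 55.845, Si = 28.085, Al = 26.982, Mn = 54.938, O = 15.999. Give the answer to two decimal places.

M((Mn0.73Fe0.27)3Al2Si3O12) = 495.756 g/mol.
Fe contributes 0.81 × 55.845 = 45.234 g per mole.
45.234/495.756 = 0.0912 → 9.12%.

9.12 mass %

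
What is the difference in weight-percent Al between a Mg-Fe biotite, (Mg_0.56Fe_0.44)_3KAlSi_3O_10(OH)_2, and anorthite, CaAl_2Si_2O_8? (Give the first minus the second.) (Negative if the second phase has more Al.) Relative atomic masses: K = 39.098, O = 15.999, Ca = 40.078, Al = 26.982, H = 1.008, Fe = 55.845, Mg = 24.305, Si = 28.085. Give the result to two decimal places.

-13.52 percentage points

M((Mg_0.56Fe_0.44)_3KAlSi_3O_10(OH)_2) = 458.887 g/mol, so wt% Al = 26.982/458.887 × 100 = 5.88%.
M(CaAl_2Si_2O_8) = 278.204 g/mol, so wt% Al = 53.964/278.204 × 100 = 19.40%.
5.88 − 19.40 = -13.52 pp.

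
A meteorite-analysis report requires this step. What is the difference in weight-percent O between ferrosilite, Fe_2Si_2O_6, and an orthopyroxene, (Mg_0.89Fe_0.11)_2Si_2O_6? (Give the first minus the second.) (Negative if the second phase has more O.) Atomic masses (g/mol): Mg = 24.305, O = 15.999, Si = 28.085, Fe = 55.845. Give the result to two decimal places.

First mineral: 95.994 g O in 263.854 g formula = 36.38 wt% O.
Second mineral: 95.994 g O in 207.713 g formula = 46.21 wt% O.
36.38% − 46.21% gives a difference of -9.83 percentage points.

-9.83 percentage points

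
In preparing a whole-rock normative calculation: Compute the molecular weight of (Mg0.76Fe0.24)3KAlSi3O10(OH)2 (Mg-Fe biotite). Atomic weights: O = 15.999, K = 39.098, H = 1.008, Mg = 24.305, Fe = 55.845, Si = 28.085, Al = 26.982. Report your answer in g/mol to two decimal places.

439.96 g/mol

The formula mass is the sum 2.28(24.305) + 0.72(55.845) + 1(39.098) + 1(26.982) + 3(28.085) + 12(15.999) + 2(1.008).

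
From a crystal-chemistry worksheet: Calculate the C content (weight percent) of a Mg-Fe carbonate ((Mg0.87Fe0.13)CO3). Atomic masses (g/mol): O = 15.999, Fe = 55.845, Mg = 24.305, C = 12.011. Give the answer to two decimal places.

13.59 weight percent

Molar mass of (Mg0.87Fe0.13)CO3: 0.87×24.305 + 0.13×55.845 + 1×12.011 + 3×15.999 = 88.413 g/mol.
Mass of C per formula unit: 1 × 12.011 = 12.011 g.
Weight fraction C = 12.011 / 88.413 = 0.1359.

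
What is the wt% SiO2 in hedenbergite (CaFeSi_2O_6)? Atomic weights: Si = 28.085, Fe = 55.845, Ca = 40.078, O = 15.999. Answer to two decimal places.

48.44 wt%

M(CaFeSi_2O_6) = 248.087 g/mol; M(SiO2) = 60.083 g/mol.
Moles SiO2 per formula unit = 2 Si ÷ 1 = 2.0000.
SiO2 fraction = (2.0000 × 60.083) / 248.087 = 120.166/248.087 = 0.4844.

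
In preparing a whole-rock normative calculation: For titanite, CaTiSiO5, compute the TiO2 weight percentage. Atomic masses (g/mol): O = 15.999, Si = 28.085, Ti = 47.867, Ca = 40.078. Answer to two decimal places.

M(CaTiSiO5) = 196.025 g/mol; M(TiO2) = 79.865 g/mol.
Moles TiO2 per formula unit = 1 Ti ÷ 1 = 1.0000.
TiO2 fraction = (1.0000 × 79.865) / 196.025 = 79.865/196.025 = 0.4074.

40.74 wt%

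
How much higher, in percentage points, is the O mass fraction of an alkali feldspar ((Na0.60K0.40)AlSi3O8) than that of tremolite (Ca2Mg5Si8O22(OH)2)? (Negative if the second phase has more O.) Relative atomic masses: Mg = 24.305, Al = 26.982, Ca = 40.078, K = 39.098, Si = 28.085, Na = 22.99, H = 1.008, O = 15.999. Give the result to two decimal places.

M((Na0.60K0.40)AlSi3O8) = 268.662 g/mol, so wt% O = 127.992/268.662 × 100 = 47.64%.
M(Ca2Mg5Si8O22(OH)2) = 812.353 g/mol, so wt% O = 383.976/812.353 × 100 = 47.27%.
47.64 − 47.27 = 0.37 pp.

0.37 percentage points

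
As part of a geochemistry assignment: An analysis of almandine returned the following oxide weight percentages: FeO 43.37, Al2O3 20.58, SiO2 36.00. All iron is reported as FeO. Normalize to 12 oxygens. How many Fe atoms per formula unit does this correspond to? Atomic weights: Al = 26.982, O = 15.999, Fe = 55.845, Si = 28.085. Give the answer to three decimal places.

3.009 Fe apfu

FeO (M=71.844): mol = 0.60367; Fe = 0.60367, O = 0.60367.
Al2O3 (M=101.961): mol = 0.20184; Al = 0.40368, O = 0.60552.
SiO2 (M=60.083): mol = 0.59917; Si = 0.59917, O = 1.19834.
ΣO = 2.40753; factor = 12/ΣO = 4.98436.
Fe apfu = 0.60367 × 4.98436 = 3.009.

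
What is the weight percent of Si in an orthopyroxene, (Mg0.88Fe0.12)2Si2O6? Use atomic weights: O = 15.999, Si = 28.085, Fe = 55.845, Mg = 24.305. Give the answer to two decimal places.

26.96 weight percent

M((Mg0.88Fe0.12)2Si2O6) = 208.344 g/mol.
Si contributes 2 × 28.085 = 56.170 g per mole.
56.170/208.344 = 0.2696 → 26.96%.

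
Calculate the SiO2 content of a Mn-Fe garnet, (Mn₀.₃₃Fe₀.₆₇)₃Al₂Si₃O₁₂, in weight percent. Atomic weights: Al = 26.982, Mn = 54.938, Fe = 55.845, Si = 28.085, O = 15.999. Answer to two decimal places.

36.28 wt%

Molar mass of (Mn₀.₃₃Fe₀.₆₇)₃Al₂Si₃O₁₂ = 0.99*54.938 + 2.01*55.845 + 2*26.982 + 3*28.085 + 12*15.999 = 496.844 g/mol.
Each formula unit contains 3 Si, equivalent to 3/1 = 3.0000 mol SiO2.
M(SiO2) = 1×28.085 + 2×15.999 = 60.083 g/mol.
Mass of SiO2 per formula unit = 3.0000 × 60.083 = 180.249 g.
SiO2 wt% = 180.249 / 496.844 × 100 = 36.28%.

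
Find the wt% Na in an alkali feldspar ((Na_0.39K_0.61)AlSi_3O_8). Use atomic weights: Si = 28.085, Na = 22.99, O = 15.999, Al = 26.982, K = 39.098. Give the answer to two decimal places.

3.30 weight percent

M((Na_0.39K_0.61)AlSi_3O_8) = 272.045 g/mol.
Na contributes 0.39 × 22.99 = 8.966 g per mole.
8.966/272.045 = 0.0330 → 3.30%.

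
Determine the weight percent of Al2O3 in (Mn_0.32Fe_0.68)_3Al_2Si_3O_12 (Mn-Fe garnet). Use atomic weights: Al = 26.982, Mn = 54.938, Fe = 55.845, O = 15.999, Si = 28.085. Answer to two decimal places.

M((Mn_0.32Fe_0.68)_3Al_2Si_3O_12) = 496.871 g/mol; M(Al2O3) = 101.961 g/mol.
Moles Al2O3 per formula unit = 2 Al ÷ 2 = 1.0000.
Al2O3 fraction = (1.0000 × 101.961) / 496.871 = 101.961/496.871 = 0.2052.

20.52 wt%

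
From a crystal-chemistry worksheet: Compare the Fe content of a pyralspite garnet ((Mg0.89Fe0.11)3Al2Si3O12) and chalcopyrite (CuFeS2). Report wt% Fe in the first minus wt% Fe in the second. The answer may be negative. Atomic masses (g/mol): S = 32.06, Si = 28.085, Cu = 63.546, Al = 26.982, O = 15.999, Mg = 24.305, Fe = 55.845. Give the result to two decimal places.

First mineral: 18.429 g Fe in 413.530 g formula = 4.46 wt% Fe.
Second mineral: 55.845 g Fe in 183.511 g formula = 30.43 wt% Fe.
4.46% − 30.43% gives a difference of -25.97 percentage points.

-25.97 percentage points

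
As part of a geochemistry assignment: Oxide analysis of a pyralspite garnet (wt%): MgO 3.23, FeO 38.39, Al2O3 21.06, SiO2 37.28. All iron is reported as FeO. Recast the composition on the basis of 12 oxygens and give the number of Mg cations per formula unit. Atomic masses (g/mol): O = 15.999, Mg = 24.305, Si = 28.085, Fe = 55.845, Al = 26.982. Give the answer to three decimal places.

MgO (M=40.304): mol = 0.08014; Mg = 0.08014, O = 0.08014.
FeO (M=71.844): mol = 0.53435; Fe = 0.53435, O = 0.53435.
Al2O3 (M=101.961): mol = 0.20655; Al = 0.41310, O = 0.61965.
SiO2 (M=60.083): mol = 0.62048; Si = 0.62048, O = 1.24096.
ΣO = 2.47510; factor = 12/ΣO = 4.84829.
Mg apfu = 0.08014 × 4.84829 = 0.389.

0.389 Mg apfu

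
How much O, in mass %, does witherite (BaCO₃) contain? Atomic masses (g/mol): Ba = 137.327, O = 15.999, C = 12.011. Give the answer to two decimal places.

24.32 mass %

Formula mass = 1×137.327 + 1×12.011 + 3×15.999 = 197.335 g/mol, of which 47.997 g is O.
So O makes up 47.997/197.335 = 0.2432 of the mass, i.e. 24.32%.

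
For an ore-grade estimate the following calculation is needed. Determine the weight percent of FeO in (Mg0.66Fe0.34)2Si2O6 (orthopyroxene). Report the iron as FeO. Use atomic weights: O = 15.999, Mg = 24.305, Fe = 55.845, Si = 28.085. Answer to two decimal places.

21.98 wt%

Molar mass of (Mg0.66Fe0.34)2Si2O6 = 1.32·24.305 + 0.68·55.845 + 2·28.085 + 6·15.999 = 222.221 g/mol.
Each formula unit contains 0.68 Fe, equivalent to 0.68/1 = 0.6800 mol FeO.
M(FeO) = 1×55.845 + 1×15.999 = 71.844 g/mol.
Mass of FeO per formula unit = 0.6800 × 71.844 = 48.854 g.
FeO wt% = 48.854 / 222.221 × 100 = 21.98%.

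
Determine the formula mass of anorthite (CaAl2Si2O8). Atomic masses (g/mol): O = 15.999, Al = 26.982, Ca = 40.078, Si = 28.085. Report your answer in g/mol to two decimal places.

The formula mass is the sum 1×40.078 + 2×26.982 + 2×28.085 + 8×15.999.

278.20 g/mol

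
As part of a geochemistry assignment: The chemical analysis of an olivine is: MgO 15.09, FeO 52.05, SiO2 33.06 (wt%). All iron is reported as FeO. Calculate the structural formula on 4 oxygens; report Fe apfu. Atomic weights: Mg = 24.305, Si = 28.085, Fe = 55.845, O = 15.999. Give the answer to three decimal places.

1.318 Fe apfu

MgO (M=40.304): mol = 0.37440; Mg = 0.37440, O = 0.37440.
FeO (M=71.844): mol = 0.72449; Fe = 0.72449, O = 0.72449.
SiO2 (M=60.083): mol = 0.55024; Si = 0.55024, O = 1.10048.
ΣO = 2.19937; factor = 4/ΣO = 1.81870.
Fe apfu = 0.72449 × 1.81870 = 1.318.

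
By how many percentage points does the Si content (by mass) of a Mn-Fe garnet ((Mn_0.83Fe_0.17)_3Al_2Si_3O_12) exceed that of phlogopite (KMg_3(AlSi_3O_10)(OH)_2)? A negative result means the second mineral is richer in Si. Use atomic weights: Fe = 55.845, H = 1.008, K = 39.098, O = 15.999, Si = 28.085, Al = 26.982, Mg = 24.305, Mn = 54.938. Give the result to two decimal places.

Si in (Mn_0.83Fe_0.17)_3Al_2Si_3O_12: molar mass 495.484 g/mol; 3×28.085 = 84.255 g → 17.00 wt%.
Si in KMg_3(AlSi_3O_10)(OH)_2: molar mass 417.254 g/mol; 3×28.085 = 84.255 g → 20.19 wt%.
Difference = 17.00 − 20.19 = -3.19 percentage points.

-3.19 percentage points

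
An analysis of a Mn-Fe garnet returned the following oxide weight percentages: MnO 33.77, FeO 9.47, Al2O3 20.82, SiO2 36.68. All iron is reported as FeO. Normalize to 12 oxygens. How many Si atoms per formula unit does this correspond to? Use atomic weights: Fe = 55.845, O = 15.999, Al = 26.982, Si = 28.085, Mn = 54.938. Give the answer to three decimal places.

33.77 wt% MnO ÷ 70.937 g/mol = 0.47606 mol, giving 0.47606 Mn and 0.47606 O.
9.47 wt% FeO ÷ 71.844 g/mol = 0.13181 mol, giving 0.13181 Fe and 0.13181 O.
20.82 wt% Al2O3 ÷ 101.961 g/mol = 0.20420 mol, giving 0.40840 Al and 0.61260 O.
36.68 wt% SiO2 ÷ 60.083 g/mol = 0.61049 mol, giving 0.61049 Si and 1.22098 O.
Oxygen sums to 2.44145; scaling by 12/2.44145 = 4.91511 puts the formula on 12 O.
Si: 0.61049 × 4.91511 = 3.001 atoms per formula unit.

3.001 Si apfu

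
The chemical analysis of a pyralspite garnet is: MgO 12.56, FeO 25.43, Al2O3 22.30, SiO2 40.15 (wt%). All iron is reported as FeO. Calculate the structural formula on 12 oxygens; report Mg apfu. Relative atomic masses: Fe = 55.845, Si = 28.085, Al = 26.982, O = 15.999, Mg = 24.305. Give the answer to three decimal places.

MgO (M=40.304): mol = 0.31163; Mg = 0.31163, O = 0.31163.
FeO (M=71.844): mol = 0.35396; Fe = 0.35396, O = 0.35396.
Al2O3 (M=101.961): mol = 0.21871; Al = 0.43742, O = 0.65613.
SiO2 (M=60.083): mol = 0.66824; Si = 0.66824, O = 1.33648.
ΣO = 2.65820; factor = 12/ΣO = 4.51433.
Mg apfu = 0.31163 × 4.51433 = 1.407.

1.407 Mg apfu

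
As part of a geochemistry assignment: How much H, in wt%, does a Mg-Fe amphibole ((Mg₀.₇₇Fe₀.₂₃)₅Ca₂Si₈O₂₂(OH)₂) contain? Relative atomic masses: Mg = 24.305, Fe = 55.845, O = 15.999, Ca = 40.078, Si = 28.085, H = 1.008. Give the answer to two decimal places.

Formula mass = 3.85·24.305 + 1.15·55.845 + 2·40.078 + 8·28.085 + 24·15.999 + 2·1.008 = 848.624 g/mol, of which 2.016 g is H.
So H makes up 2.016/848.624 = 0.0024 of the mass, i.e. 0.24%.

0.24 wt%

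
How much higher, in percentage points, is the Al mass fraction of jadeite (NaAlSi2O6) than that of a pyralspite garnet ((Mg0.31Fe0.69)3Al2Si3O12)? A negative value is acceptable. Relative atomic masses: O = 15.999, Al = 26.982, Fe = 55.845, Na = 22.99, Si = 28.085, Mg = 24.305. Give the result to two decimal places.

First mineral: 26.982 g Al in 202.136 g formula = 13.35 wt% Al.
Second mineral: 53.964 g Al in 468.410 g formula = 11.52 wt% Al.
13.35% − 11.52% gives a difference of 1.83 percentage points.

1.83 percentage points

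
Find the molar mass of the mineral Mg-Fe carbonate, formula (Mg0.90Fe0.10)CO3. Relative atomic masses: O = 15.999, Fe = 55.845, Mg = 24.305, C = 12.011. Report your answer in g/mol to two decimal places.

87.47 g/mol

Mg: 0.90 × 24.305 = 21.8745
Fe: 0.10 × 55.845 = 5.5845
C: 1 × 12.011 = 12.0110
O: 3 × 15.999 = 47.9970
Summing the contributions gives the formula mass.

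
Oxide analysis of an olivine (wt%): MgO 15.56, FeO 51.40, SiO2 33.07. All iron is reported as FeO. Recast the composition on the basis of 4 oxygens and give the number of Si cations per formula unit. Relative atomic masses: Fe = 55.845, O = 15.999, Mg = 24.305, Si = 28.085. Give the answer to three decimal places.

MgO: 15.56/40.304 = 0.38607 mol → 0.38607 mol Mg, 0.38607 mol O.
FeO: 51.40/71.844 = 0.71544 mol → 0.71544 mol Fe, 0.71544 mol O.
SiO2: 33.07/60.083 = 0.55041 mol → 0.55041 mol Si, 1.10082 mol O.
Total oxygen = 2.20233 mol. Normalization factor = 4/2.20233 = 1.81626.
Si per 4 O = 0.55041 × 1.81626 = 1.000.

1.000 Si apfu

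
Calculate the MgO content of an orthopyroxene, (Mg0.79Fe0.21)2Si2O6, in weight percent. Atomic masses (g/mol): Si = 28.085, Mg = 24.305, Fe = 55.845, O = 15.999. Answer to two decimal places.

M((Mg0.79Fe0.21)2Si2O6) = 214.021 g/mol; M(MgO) = 40.304 g/mol.
Moles MgO per formula unit = 1.58 Mg ÷ 1 = 1.5800.
MgO fraction = (1.5800 × 40.304) / 214.021 = 63.680/214.021 = 0.2975.

29.75 wt%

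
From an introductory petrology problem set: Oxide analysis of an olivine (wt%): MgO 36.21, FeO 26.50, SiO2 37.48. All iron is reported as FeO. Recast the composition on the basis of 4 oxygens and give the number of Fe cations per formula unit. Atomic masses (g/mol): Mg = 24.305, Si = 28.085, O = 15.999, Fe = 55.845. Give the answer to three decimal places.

36.21 wt% MgO ÷ 40.304 g/mol = 0.89842 mol, giving 0.89842 Mg and 0.89842 O.
26.50 wt% FeO ÷ 71.844 g/mol = 0.36885 mol, giving 0.36885 Fe and 0.36885 O.
37.48 wt% SiO2 ÷ 60.083 g/mol = 0.62380 mol, giving 0.62380 Si and 1.24760 O.
Oxygen sums to 2.51487; scaling by 4/2.51487 = 1.59054 puts the formula on 4 O.
Fe: 0.36885 × 1.59054 = 0.587 atoms per formula unit.

0.587 Fe apfu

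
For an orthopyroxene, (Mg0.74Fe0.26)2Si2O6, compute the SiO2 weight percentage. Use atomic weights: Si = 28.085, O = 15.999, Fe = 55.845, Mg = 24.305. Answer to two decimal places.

M((Mg0.74Fe0.26)2Si2O6) = 217.175 g/mol; M(SiO2) = 60.083 g/mol.
Moles SiO2 per formula unit = 2 Si ÷ 1 = 2.0000.
SiO2 fraction = (2.0000 × 60.083) / 217.175 = 120.166/217.175 = 0.5533.

55.33 wt%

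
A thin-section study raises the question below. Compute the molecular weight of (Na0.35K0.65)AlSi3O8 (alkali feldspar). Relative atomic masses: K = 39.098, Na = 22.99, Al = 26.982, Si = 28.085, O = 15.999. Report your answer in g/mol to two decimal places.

Na: 0.35 × 22.99 = 8.0465
K: 0.65 × 39.098 = 25.4137
Al: 1 × 26.982 = 26.9820
Si: 3 × 28.085 = 84.2550
O: 8 × 15.999 = 127.9920
Summing the contributions gives the formula mass.

272.69 g/mol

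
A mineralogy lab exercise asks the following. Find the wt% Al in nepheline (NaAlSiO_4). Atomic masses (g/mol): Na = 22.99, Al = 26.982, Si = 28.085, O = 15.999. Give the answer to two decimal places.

Molar mass of NaAlSiO_4: 1*22.99 + 1*26.982 + 1*28.085 + 4*15.999 = 142.053 g/mol.
Mass of Al per formula unit: 1 × 26.982 = 26.982 g.
Weight fraction Al = 26.982 / 142.053 = 0.1899.

18.99 wt%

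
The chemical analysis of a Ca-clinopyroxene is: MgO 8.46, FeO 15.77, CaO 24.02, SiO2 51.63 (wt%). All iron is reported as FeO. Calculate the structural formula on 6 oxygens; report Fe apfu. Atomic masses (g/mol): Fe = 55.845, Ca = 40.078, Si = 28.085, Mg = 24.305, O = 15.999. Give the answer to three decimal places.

0.511 Fe apfu

8.46 wt% MgO ÷ 40.304 g/mol = 0.20990 mol, giving 0.20990 Mg and 0.20990 O.
15.77 wt% FeO ÷ 71.844 g/mol = 0.21950 mol, giving 0.21950 Fe and 0.21950 O.
24.02 wt% CaO ÷ 56.077 g/mol = 0.42834 mol, giving 0.42834 Ca and 0.42834 O.
51.63 wt% SiO2 ÷ 60.083 g/mol = 0.85931 mol, giving 0.85931 Si and 1.71862 O.
Oxygen sums to 2.57636; scaling by 6/2.57636 = 2.32887 puts the formula on 6 O.
Fe: 0.21950 × 2.32887 = 0.511 atoms per formula unit.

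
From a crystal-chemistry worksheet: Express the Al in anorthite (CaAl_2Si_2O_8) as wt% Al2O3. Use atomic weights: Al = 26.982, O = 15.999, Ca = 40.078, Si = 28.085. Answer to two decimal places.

Formula mass = 278.204 g/mol.
2 Al → 1.0000 mol Al2O3 per formula unit; M(Al2O3) = 101.961, so Al2O3 mass = 101.961 g.
101.961/278.204 × 100 = 36.65 wt%.

36.65 wt%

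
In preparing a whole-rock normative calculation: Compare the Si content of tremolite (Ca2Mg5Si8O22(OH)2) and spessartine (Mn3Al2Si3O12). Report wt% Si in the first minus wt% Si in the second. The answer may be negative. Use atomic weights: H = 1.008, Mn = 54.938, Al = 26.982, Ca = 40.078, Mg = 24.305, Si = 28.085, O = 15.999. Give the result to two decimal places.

First mineral: 224.680 g Si in 812.353 g formula = 27.66 wt% Si.
Second mineral: 84.255 g Si in 495.021 g formula = 17.02 wt% Si.
27.66% − 17.02% gives a difference of 10.64 percentage points.

10.64 percentage points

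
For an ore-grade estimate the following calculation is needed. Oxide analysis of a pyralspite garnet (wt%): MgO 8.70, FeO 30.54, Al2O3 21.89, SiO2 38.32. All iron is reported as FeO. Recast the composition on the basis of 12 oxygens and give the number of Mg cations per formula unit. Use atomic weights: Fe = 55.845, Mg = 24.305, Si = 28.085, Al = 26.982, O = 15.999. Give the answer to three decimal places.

8.70 wt% MgO ÷ 40.304 g/mol = 0.21586 mol, giving 0.21586 Mg and 0.21586 O.
30.54 wt% FeO ÷ 71.844 g/mol = 0.42509 mol, giving 0.42509 Fe and 0.42509 O.
21.89 wt% Al2O3 ÷ 101.961 g/mol = 0.21469 mol, giving 0.42938 Al and 0.64407 O.
38.32 wt% SiO2 ÷ 60.083 g/mol = 0.63778 mol, giving 0.63778 Si and 1.27556 O.
Oxygen sums to 2.56058; scaling by 12/2.56058 = 4.68644 puts the formula on 12 O.
Mg: 0.21586 × 4.68644 = 1.012 atoms per formula unit.

1.012 Mg apfu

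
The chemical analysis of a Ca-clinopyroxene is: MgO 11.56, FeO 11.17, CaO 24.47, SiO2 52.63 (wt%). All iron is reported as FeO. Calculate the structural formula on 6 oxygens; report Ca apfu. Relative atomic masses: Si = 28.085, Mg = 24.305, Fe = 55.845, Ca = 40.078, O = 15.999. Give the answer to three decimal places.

MgO (M=40.304): mol = 0.28682; Mg = 0.28682, O = 0.28682.
FeO (M=71.844): mol = 0.15548; Fe = 0.15548, O = 0.15548.
CaO (M=56.077): mol = 0.43636; Ca = 0.43636, O = 0.43636.
SiO2 (M=60.083): mol = 0.87595; Si = 0.87595, O = 1.75190.
ΣO = 2.63056; factor = 6/ΣO = 2.28088.
Ca apfu = 0.43636 × 2.28088 = 0.995.

0.995 Ca apfu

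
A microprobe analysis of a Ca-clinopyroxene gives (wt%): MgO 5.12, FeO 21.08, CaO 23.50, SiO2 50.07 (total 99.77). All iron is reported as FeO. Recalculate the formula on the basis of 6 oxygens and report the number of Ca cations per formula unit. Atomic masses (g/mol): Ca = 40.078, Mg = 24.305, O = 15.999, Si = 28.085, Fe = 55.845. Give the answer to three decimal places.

MgO (M=40.304): mol = 0.12703; Mg = 0.12703, O = 0.12703.
FeO (M=71.844): mol = 0.29341; Fe = 0.29341, O = 0.29341.
CaO (M=56.077): mol = 0.41907; Ca = 0.41907, O = 0.41907.
SiO2 (M=60.083): mol = 0.83335; Si = 0.83335, O = 1.66670.
ΣO = 2.50621; factor = 6/ΣO = 2.39405.
Ca apfu = 0.41907 × 2.39405 = 1.003.

1.003 Ca apfu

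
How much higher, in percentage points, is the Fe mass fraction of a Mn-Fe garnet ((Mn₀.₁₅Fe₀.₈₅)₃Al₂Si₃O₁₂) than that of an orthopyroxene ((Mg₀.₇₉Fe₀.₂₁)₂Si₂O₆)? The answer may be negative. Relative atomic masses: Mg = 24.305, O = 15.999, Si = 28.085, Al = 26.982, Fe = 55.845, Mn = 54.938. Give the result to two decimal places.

M((Mn₀.₁₅Fe₀.₈₅)₃Al₂Si₃O₁₂) = 497.334 g/mol, so wt% Fe = 142.405/497.334 × 100 = 28.63%.
M((Mg₀.₇₉Fe₀.₂₁)₂Si₂O₆) = 214.021 g/mol, so wt% Fe = 23.455/214.021 × 100 = 10.96%.
28.63 − 10.96 = 17.67 pp.

17.67 percentage points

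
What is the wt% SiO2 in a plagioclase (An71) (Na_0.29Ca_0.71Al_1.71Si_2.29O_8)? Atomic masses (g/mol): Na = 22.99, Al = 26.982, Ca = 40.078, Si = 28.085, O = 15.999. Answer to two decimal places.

Molar mass of Na_0.29Ca_0.71Al_1.71Si_2.29O_8 = 0.29×22.99 + 0.71×40.078 + 1.71×26.982 + 2.29×28.085 + 8×15.999 = 273.568 g/mol.
Each formula unit contains 2.29 Si, equivalent to 2.29/1 = 2.2900 mol SiO2.
M(SiO2) = 1×28.085 + 2×15.999 = 60.083 g/mol.
Mass of SiO2 per formula unit = 2.2900 × 60.083 = 137.590 g.
SiO2 wt% = 137.590 / 273.568 × 100 = 50.29%.

50.29 wt%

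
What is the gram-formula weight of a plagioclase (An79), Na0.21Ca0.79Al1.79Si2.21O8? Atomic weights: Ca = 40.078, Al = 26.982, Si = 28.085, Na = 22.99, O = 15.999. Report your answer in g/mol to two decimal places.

274.85 g/mol

M = 0.21(22.99) + 0.79(40.078) + 1.79(26.982) + 2.21(28.085) + 8(15.999)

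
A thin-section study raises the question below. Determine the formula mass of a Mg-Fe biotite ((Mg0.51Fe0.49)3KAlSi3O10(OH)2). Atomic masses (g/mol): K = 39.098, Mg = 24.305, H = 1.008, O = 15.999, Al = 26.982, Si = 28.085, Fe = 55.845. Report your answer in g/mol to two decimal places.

The formula mass is the sum 1.53·24.305 + 1.47·55.845 + 1·39.098 + 1·26.982 + 3·28.085 + 12·15.999 + 2·1.008.

463.62 g/mol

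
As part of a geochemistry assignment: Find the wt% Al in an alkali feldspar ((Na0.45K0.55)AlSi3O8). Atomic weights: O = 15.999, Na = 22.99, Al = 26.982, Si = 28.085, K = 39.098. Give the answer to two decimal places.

9.95 mass %

Formula mass = 0.45*22.99 + 0.55*39.098 + 1*26.982 + 3*28.085 + 8*15.999 = 271.078 g/mol, of which 26.982 g is Al.
So Al makes up 26.982/271.078 = 0.0995 of the mass, i.e. 9.95%.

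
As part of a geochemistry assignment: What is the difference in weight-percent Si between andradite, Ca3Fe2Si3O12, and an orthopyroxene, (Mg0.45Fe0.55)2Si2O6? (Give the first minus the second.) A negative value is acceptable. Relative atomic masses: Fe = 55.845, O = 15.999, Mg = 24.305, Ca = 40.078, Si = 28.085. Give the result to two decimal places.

Si in Ca3Fe2Si3O12: molar mass 508.167 g/mol; 3×28.085 = 84.255 g → 16.58 wt%.
Si in (Mg0.45Fe0.55)2Si2O6: molar mass 235.468 g/mol; 2×28.085 = 56.170 g → 23.85 wt%.
Difference = 16.58 − 23.85 = -7.27 percentage points.

-7.27 percentage points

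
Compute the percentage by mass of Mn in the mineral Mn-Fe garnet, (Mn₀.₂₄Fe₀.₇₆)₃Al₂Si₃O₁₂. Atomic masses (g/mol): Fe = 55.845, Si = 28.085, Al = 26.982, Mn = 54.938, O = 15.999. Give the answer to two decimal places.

7.96 mass %

Molar mass of (Mn₀.₂₄Fe₀.₇₆)₃Al₂Si₃O₁₂: 0.72×54.938 + 2.28×55.845 + 2×26.982 + 3×28.085 + 12×15.999 = 497.089 g/mol.
Mass of Mn per formula unit: 0.72 × 54.938 = 39.555 g.
Weight fraction Mn = 39.555 / 497.089 = 0.0796.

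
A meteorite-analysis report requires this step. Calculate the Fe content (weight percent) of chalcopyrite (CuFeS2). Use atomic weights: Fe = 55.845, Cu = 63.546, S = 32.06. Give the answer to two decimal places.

Formula mass = 1·63.546 + 1·55.845 + 2·32.06 = 183.511 g/mol, of which 55.845 g is Fe.
So Fe makes up 55.845/183.511 = 0.3043 of the mass, i.e. 30.43%.

30.43 weight percent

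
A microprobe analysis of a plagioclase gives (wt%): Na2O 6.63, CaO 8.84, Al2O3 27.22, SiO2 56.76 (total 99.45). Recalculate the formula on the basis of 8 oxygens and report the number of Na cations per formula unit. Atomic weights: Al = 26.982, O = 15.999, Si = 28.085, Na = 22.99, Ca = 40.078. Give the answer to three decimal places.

Na2O (M=61.979): mol = 0.10697; Na = 0.21394, O = 0.10697.
CaO (M=56.077): mol = 0.15764; Ca = 0.15764, O = 0.15764.
Al2O3 (M=101.961): mol = 0.26696; Al = 0.53392, O = 0.80088.
SiO2 (M=60.083): mol = 0.94469; Si = 0.94469, O = 1.88938.
ΣO = 2.95487; factor = 8/ΣO = 2.70739.
Na apfu = 0.21394 × 2.70739 = 0.579.

0.579 Na apfu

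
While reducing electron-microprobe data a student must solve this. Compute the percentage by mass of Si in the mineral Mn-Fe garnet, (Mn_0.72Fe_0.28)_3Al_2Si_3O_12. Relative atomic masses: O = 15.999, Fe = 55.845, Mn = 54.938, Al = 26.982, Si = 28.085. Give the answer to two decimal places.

M((Mn_0.72Fe_0.28)_3Al_2Si_3O_12) = 495.783 g/mol.
Si contributes 3 × 28.085 = 84.255 g per mole.
84.255/495.783 = 0.1699 → 16.99%.

16.99 weight percent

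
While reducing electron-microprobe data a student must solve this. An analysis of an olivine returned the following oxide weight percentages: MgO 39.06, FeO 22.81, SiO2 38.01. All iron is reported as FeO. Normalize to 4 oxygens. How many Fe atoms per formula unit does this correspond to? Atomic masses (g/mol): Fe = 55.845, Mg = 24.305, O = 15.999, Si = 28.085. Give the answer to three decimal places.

MgO: 39.06/40.304 = 0.96913 mol → 0.96913 mol Mg, 0.96913 mol O.
FeO: 22.81/71.844 = 0.31749 mol → 0.31749 mol Fe, 0.31749 mol O.
SiO2: 38.01/60.083 = 0.63262 mol → 0.63262 mol Si, 1.26524 mol O.
Total oxygen = 2.55186 mol. Normalization factor = 4/2.55186 = 1.56748.
Fe per 4 O = 0.31749 × 1.56748 = 0.498.

0.498 Fe apfu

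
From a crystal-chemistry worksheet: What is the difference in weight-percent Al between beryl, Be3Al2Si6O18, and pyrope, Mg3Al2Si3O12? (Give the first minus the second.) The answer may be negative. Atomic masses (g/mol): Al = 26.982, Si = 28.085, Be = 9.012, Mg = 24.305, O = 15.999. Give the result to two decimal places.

Al in Be3Al2Si6O18: molar mass 537.492 g/mol; 2×26.982 = 53.964 g → 10.04 wt%.
Al in Mg3Al2Si3O12: molar mass 403.122 g/mol; 2×26.982 = 53.964 g → 13.39 wt%.
Difference = 10.04 − 13.39 = -3.35 percentage points.

-3.35 percentage points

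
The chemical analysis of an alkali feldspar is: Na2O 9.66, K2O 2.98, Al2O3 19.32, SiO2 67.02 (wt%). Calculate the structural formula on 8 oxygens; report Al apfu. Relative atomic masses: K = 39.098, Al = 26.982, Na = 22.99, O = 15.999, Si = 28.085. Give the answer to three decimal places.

Na2O: 9.66/61.979 = 0.15586 mol → 0.31172 mol Na, 0.15586 mol O.
K2O: 2.98/94.195 = 0.03164 mol → 0.06328 mol K, 0.03164 mol O.
Al2O3: 19.32/101.961 = 0.18948 mol → 0.37896 mol Al, 0.56844 mol O.
SiO2: 67.02/60.083 = 1.11546 mol → 1.11546 mol Si, 2.23092 mol O.
Total oxygen = 2.98686 mol. Normalization factor = 8/2.98686 = 2.67840.
Al per 8 O = 0.37896 × 2.67840 = 1.015.

1.015 Al apfu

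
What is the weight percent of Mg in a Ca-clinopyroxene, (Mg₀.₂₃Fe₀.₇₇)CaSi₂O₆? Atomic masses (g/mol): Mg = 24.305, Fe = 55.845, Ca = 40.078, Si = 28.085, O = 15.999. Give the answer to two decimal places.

2.32 wt%

Molar mass of (Mg₀.₂₃Fe₀.₇₇)CaSi₂O₆: 0.23×24.305 + 0.77×55.845 + 1×40.078 + 2×28.085 + 6×15.999 = 240.833 g/mol.
Mass of Mg per formula unit: 0.23 × 24.305 = 5.590 g.
Weight fraction Mg = 5.590 / 240.833 = 0.0232.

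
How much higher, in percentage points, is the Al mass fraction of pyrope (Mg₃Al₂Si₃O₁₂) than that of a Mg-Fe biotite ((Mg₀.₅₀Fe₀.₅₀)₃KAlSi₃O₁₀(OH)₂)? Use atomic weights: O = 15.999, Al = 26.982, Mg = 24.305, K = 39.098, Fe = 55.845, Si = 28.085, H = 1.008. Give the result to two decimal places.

M(Mg₃Al₂Si₃O₁₂) = 403.122 g/mol, so wt% Al = 53.964/403.122 × 100 = 13.39%.
M((Mg₀.₅₀Fe₀.₅₀)₃KAlSi₃O₁₀(OH)₂) = 464.564 g/mol, so wt% Al = 26.982/464.564 × 100 = 5.81%.
13.39 − 5.81 = 7.58 pp.

7.58 percentage points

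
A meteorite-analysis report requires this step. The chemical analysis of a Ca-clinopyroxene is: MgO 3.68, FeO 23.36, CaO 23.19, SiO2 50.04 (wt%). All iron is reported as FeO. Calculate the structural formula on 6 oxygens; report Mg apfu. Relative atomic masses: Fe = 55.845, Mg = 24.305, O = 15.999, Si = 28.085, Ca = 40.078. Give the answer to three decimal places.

0.220 Mg apfu

3.68 wt% MgO ÷ 40.304 g/mol = 0.09131 mol, giving 0.09131 Mg and 0.09131 O.
23.36 wt% FeO ÷ 71.844 g/mol = 0.32515 mol, giving 0.32515 Fe and 0.32515 O.
23.19 wt% CaO ÷ 56.077 g/mol = 0.41354 mol, giving 0.41354 Ca and 0.41354 O.
50.04 wt% SiO2 ÷ 60.083 g/mol = 0.83285 mol, giving 0.83285 Si and 1.66570 O.
Oxygen sums to 2.49570; scaling by 6/2.49570 = 2.40414 puts the formula on 6 O.
Mg: 0.09131 × 2.40414 = 0.220 atoms per formula unit.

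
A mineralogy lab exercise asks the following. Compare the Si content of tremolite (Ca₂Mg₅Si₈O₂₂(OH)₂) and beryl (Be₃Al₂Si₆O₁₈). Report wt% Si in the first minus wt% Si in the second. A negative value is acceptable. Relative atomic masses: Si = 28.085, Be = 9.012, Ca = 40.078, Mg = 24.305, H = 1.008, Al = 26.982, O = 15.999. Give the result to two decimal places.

-3.69 percentage points

First mineral: 224.680 g Si in 812.353 g formula = 27.66 wt% Si.
Second mineral: 168.510 g Si in 537.492 g formula = 31.35 wt% Si.
27.66% − 31.35% gives a difference of -3.69 percentage points.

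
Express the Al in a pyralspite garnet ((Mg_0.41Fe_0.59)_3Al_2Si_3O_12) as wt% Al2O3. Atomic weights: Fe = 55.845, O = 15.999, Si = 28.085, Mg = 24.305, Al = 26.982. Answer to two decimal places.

22.22 wt%

M((Mg_0.41Fe_0.59)_3Al_2Si_3O_12) = 458.948 g/mol; M(Al2O3) = 101.961 g/mol.
Moles Al2O3 per formula unit = 2 Al ÷ 2 = 1.0000.
Al2O3 fraction = (1.0000 × 101.961) / 458.948 = 101.961/458.948 = 0.2222.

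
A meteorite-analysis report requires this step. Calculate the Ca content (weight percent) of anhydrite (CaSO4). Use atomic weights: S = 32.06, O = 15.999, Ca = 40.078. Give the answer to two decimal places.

Formula mass = 1·40.078 + 1·32.06 + 4·15.999 = 136.134 g/mol, of which 40.078 g is Ca.
So Ca makes up 40.078/136.134 = 0.2944 of the mass, i.e. 29.44%.

29.44 weight percent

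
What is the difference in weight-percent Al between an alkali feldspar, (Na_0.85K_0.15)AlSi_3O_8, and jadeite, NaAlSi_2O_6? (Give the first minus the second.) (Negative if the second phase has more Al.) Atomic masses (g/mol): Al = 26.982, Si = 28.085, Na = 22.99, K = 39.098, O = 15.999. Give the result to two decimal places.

Al in (Na_0.85K_0.15)AlSi_3O_8: molar mass 264.635 g/mol; 1×26.982 = 26.982 g → 10.20 wt%.
Al in NaAlSi_2O_6: molar mass 202.136 g/mol; 1×26.982 = 26.982 g → 13.35 wt%.
Difference = 10.20 − 13.35 = -3.15 percentage points.

-3.15 percentage points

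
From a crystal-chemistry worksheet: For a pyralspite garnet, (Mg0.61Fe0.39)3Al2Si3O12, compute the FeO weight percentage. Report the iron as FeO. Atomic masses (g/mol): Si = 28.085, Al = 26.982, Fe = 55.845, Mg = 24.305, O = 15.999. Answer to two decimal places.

Formula mass = 440.024 g/mol.
1.17 Fe → 1.1700 mol FeO per formula unit; M(FeO) = 71.844, so FeO mass = 84.057 g.
84.057/440.024 × 100 = 19.10 wt%.

19.10 wt%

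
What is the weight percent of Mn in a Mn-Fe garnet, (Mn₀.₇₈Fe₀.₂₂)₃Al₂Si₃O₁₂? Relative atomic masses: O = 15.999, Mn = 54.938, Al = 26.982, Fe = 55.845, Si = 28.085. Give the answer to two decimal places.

25.94 wt%

Molar mass of (Mn₀.₇₈Fe₀.₂₂)₃Al₂Si₃O₁₂: 2.34·54.938 + 0.66·55.845 + 2·26.982 + 3·28.085 + 12·15.999 = 495.620 g/mol.
Mass of Mn per formula unit: 2.34 × 54.938 = 128.555 g.
Weight fraction Mn = 128.555 / 495.620 = 0.2594.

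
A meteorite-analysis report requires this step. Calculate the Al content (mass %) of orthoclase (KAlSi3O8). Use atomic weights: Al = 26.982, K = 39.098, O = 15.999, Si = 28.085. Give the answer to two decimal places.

9.69 mass %

Molar mass of KAlSi3O8: 1*39.098 + 1*26.982 + 3*28.085 + 8*15.999 = 278.327 g/mol.
Mass of Al per formula unit: 1 × 26.982 = 26.982 g.
Weight fraction Al = 26.982 / 278.327 = 0.0969.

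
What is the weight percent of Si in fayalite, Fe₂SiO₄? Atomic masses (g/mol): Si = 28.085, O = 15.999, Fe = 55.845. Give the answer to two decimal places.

13.78 mass %

Formula mass = 2*55.845 + 1*28.085 + 4*15.999 = 203.771 g/mol, of which 28.085 g is Si.
So Si makes up 28.085/203.771 = 0.1378 of the mass, i.e. 13.78%.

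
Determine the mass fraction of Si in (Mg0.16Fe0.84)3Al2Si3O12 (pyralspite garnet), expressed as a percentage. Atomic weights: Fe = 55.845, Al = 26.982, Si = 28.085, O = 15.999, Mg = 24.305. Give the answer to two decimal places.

Formula mass = 0.48×24.305 + 2.52×55.845 + 2×26.982 + 3×28.085 + 12×15.999 = 482.603 g/mol, of which 84.255 g is Si.
So Si makes up 84.255/482.603 = 0.1746 of the mass, i.e. 17.46%.

17.46 wt%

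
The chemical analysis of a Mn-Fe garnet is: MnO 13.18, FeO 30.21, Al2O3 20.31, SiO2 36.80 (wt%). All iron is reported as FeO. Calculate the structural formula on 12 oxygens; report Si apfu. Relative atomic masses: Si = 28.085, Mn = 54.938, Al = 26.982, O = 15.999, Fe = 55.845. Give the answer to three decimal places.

13.18 wt% MnO ÷ 70.937 g/mol = 0.18580 mol, giving 0.18580 Mn and 0.18580 O.
30.21 wt% FeO ÷ 71.844 g/mol = 0.42049 mol, giving 0.42049 Fe and 0.42049 O.
20.31 wt% Al2O3 ÷ 101.961 g/mol = 0.19919 mol, giving 0.39838 Al and 0.59757 O.
36.80 wt% SiO2 ÷ 60.083 g/mol = 0.61249 mol, giving 0.61249 Si and 1.22498 O.
Oxygen sums to 2.42884; scaling by 12/2.42884 = 4.94063 puts the formula on 12 O.
Si: 0.61249 × 4.94063 = 3.026 atoms per formula unit.

3.026 Si apfu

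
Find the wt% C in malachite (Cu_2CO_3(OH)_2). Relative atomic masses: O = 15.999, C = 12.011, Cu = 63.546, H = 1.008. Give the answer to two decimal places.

M(Cu_2CO_3(OH)_2) = 221.114 g/mol.
C contributes 1 × 12.011 = 12.011 g per mole.
12.011/221.114 = 0.0543 → 5.43%.

5.43 mass %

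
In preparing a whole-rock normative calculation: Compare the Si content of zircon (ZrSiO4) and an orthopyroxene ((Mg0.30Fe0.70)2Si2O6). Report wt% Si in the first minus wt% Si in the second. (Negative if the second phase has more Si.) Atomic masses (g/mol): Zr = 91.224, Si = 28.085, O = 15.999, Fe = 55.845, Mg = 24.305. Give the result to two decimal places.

M(ZrSiO4) = 183.305 g/mol, so wt% Si = 28.085/183.305 × 100 = 15.32%.
M((Mg0.30Fe0.70)2Si2O6) = 244.930 g/mol, so wt% Si = 56.170/244.930 × 100 = 22.93%.
15.32 − 22.93 = -7.61 pp.

-7.61 percentage points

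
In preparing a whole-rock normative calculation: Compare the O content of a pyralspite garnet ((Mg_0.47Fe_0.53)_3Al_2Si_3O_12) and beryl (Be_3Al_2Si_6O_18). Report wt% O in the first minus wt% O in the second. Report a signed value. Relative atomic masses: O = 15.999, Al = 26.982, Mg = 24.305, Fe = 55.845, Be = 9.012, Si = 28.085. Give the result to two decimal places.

-11.22 percentage points

M((Mg_0.47Fe_0.53)_3Al_2Si_3O_12) = 453.271 g/mol, so wt% O = 191.988/453.271 × 100 = 42.36%.
M(Be_3Al_2Si_6O_18) = 537.492 g/mol, so wt% O = 287.982/537.492 × 100 = 53.58%.
42.36 − 53.58 = -11.22 pp.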